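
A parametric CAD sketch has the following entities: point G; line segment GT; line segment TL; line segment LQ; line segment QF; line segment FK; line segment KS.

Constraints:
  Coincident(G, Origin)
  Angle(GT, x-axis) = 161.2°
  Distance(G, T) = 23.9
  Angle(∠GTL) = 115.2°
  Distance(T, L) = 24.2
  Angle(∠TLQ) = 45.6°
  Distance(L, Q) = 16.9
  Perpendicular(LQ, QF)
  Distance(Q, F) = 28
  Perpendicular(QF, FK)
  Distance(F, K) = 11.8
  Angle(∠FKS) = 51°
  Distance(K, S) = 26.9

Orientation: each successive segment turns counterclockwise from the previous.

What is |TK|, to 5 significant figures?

15.959

G is at the origin; GT runs at 161.2° with length 23.9, so T = (-22.625, 7.7022). ∠GTL = 115.2° gives TL at -134.00° from the x-axis; with |TL| = 24.2, L = (-39.436, -9.7059). ∠TLQ = 45.6° gives LQ at 0.40000° from the x-axis; with |LQ| = 16.9, Q = (-22.536, -9.5879). LQ ⟂ QF, so QF runs at 90.400°; with |QF| = 28.0, F = (-22.732, 18.411). The perpendicularity gives FK at right angles to QF, so FK runs at -179.60°; with |FK| = 11.8, K = (-34.531, 18.329). Then |TK| = |K − T| = 15.959.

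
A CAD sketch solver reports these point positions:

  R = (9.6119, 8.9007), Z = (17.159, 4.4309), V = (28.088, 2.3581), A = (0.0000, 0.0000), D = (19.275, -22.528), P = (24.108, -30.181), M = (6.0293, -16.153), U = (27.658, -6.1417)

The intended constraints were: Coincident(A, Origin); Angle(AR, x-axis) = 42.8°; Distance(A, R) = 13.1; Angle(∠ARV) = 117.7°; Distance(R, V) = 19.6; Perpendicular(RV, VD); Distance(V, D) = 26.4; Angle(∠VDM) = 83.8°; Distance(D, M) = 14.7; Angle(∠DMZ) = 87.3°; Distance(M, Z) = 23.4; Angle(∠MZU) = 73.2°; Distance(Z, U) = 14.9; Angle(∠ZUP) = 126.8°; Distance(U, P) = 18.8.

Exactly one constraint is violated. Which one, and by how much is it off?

Distance(U, P) = 18.8 — off by 5.50.

A = (0.00, 0.00) ✓; AR at 42.80° ✓; |AR| = 13.10 ✓; ∠ARV = 117.7° ✓; |RV| = 19.60 ✓; ∠(RV, VD) = 90.00° ✓; |VD| = 26.40 ✓; ∠VDM = 83.80° ✓; |DM| = 14.70 ✓; ∠DMZ = 87.30° ✓; |MZ| = 23.40 ✓; ∠MZU = 73.20° ✓; |ZU| = 14.90 ✓; ∠ZUP = 126.8° ✓; |UP| = 24.30 ✗.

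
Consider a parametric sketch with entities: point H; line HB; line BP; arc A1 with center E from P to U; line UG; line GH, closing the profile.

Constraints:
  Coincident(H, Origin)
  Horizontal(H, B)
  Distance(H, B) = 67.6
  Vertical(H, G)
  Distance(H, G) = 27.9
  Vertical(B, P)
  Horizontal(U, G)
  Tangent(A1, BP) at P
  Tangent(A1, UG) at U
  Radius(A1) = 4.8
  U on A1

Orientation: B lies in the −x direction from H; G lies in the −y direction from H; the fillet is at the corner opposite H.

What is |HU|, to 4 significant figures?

68.72

The virtual corner opposite H is at (-67.60, -27.90). The tangent condition forces EP to be normal to BP and A1 meets UG tangentially, so EU is at right angles to UG, with radius 4.8, so the center E sits 4.8 in from both sides at E = (-62.80, -23.10). That places the tangent points at P = (-67.60, -23.10) on BP and U = (-62.80, -27.90) on UG. Then |HU| = |U − H| = 68.72.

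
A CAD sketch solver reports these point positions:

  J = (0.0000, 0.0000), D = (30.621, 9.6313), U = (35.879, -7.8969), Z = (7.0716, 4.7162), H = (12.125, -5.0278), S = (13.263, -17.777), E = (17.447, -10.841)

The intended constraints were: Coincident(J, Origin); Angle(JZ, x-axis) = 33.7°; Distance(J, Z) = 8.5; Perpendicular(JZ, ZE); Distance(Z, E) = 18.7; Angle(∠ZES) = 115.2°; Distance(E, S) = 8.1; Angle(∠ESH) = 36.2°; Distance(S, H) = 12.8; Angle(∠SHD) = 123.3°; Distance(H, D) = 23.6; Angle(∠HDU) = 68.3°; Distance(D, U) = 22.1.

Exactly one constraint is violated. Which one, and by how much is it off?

Distance(D, U) = 22.1 — off by 3.80.

J = (0.00, 0.00) ✓; JZ at 33.70° ✓; |JZ| = 8.500 ✓; ∠(JZ, ZE) = 90.00° ✓; |ZE| = 18.70 ✓; ∠ZES = 115.2° ✓; |ES| = 8.100 ✓; ∠ESH = 36.20° ✓; |SH| = 12.80 ✓; ∠SHD = 123.3° ✓; |HD| = 23.60 ✓; ∠HDU = 68.30° ✓; |DU| = 18.30 ✗.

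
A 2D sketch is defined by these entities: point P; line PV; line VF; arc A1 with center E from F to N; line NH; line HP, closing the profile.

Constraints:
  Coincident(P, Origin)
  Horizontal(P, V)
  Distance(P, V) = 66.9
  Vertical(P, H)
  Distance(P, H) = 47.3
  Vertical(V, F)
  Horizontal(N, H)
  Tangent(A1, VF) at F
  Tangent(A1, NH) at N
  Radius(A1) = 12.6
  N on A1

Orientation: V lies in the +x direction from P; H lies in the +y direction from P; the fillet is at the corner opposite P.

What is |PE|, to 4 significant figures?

64.44

P is at the origin; PV is horizontal with |PV| = 66.9 and V on the +x side, so V = (66.90, 0.000). P and H share the same x with |PH| = 47.3 and H on the +y side, so H = (0.000, 47.30). The virtual corner opposite P is at (66.90, 47.30). A1 meets VF tangentially, so EF is at right angles to VF and A1 meets NH tangentially, so EN is at right angles to NH, with radius 12.6, so the center E sits 12.6 in from both sides at E = (54.30, 34.70). Then |PE| = |E − P| = 64.44.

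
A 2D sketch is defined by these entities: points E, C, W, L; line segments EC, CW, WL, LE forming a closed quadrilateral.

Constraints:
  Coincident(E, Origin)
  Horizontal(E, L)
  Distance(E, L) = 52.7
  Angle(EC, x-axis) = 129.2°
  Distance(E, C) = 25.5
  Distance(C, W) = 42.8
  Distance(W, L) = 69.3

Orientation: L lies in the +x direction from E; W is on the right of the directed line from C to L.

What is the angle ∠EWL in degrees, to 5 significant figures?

41.681°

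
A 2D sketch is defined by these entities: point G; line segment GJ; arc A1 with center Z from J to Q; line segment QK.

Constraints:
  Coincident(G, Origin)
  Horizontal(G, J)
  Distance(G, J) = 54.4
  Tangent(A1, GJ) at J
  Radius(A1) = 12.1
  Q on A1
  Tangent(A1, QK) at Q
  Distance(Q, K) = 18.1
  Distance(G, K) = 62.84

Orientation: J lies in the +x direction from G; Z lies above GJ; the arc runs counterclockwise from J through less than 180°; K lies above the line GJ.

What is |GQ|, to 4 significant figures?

66.89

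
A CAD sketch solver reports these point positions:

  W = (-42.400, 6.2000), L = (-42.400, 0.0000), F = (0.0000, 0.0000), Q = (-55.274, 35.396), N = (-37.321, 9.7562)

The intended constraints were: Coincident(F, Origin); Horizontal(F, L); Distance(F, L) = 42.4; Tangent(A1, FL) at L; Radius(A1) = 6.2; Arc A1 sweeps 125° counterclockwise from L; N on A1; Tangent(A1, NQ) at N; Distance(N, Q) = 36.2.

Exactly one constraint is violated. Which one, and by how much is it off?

Distance(N, Q) = 36.2 — off by 4.90.

F = (0.00, 0.00) ✓; F.y = 0.00, L.y = 0.00 ✓; |FL| = 42.40 ✓; ∠(WL, LF) = 90.00° ✓; |WL| = 6.200 ✓; bearing(W→N) − bearing(W→L) = 125.0° ✓; |WN| = 6.200 ✓; ∠(WN, NQ) = 90.00° ✓; |NQ| = 31.30 ✗.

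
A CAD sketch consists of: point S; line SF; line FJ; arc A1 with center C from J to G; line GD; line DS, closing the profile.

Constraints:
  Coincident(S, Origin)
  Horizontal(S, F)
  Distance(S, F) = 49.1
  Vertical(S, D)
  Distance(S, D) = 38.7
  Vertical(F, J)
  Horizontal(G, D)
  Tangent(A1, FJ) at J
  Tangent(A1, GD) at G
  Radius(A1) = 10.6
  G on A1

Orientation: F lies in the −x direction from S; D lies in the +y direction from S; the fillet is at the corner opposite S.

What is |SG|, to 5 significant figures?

54.589

S is at the origin; S and F share the same y with |SF| = 49.1 and F on the −x side, so F = (-49.100, 0.0000). SD is vertical with |SD| = 38.7 and D on the +y side, so D = (0.0000, 38.700). The virtual corner opposite S is at (-49.100, 38.700). Tangency of A1 to FJ means the radius CJ is perpendicular to FJ and the tangent condition forces CG to be normal to GD, with radius 10.6, so the center C sits 10.6 in from both sides at C = (-38.500, 28.100). That places the tangent points at J = (-49.100, 28.100) on FJ and G = (-38.500, 38.700) on GD. Then |SG| = |G − S| = 54.589.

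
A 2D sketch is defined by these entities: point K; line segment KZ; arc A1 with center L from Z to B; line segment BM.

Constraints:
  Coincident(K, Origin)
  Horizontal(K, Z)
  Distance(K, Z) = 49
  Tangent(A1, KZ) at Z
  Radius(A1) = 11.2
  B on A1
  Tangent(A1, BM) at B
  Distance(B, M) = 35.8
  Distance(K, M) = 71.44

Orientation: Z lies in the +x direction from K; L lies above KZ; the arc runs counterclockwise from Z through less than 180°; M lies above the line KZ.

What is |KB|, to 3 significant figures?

61.5

Checks: |LB| = 11.20 ✓; ∠(LB, BM) = 90.00° ✓; |BM| = 35.80 ✓; |KM| = 71.44 ✓.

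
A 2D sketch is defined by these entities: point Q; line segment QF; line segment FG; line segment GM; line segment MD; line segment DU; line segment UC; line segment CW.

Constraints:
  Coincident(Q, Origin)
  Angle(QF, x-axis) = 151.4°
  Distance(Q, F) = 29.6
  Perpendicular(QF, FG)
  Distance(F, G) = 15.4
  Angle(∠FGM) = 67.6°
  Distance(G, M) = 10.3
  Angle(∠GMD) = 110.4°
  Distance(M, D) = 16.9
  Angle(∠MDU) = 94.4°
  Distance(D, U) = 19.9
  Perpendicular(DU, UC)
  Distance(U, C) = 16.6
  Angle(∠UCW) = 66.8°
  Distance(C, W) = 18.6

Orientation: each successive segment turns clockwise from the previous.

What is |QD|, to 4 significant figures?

21.36

∠FGM = 67.6° gives GM at -51.00° from the x-axis; with |GM| = 10.3, M = (-12.13, 19.69). ∠GMD = 110.4° gives MD at -120.6° from the x-axis; with |MD| = 16.9, D = (-20.74, 5.139). Then |QD| = |D − Q| = 21.36.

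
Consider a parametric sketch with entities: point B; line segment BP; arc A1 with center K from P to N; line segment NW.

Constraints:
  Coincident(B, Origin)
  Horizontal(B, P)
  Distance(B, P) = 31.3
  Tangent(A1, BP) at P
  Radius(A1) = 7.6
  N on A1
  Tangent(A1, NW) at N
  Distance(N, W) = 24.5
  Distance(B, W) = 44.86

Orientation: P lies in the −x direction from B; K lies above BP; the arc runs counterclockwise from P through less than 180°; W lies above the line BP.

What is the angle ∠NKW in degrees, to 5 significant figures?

72.766°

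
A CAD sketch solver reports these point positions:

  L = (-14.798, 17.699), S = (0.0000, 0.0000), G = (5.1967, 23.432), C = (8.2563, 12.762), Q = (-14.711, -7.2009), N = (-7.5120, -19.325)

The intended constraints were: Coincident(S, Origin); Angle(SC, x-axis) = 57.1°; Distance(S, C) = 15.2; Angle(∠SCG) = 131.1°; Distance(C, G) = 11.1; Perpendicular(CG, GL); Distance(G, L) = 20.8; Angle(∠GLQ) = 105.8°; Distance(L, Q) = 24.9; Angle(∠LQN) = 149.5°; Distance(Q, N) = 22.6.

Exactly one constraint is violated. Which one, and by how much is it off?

Distance(Q, N) = 22.6 — off by 8.50.

S = (0.00, 0.00) ✓; SC at 57.10° ✓; |SC| = 15.20 ✓; ∠SCG = 131.1° ✓; |CG| = 11.10 ✓; ∠(CG, GL) = 90.00° ✓; |GL| = 20.80 ✓; ∠GLQ = 105.8° ✓; |LQ| = 24.90 ✓; ∠LQN = 149.5° ✓; |QN| = 14.10 ✗.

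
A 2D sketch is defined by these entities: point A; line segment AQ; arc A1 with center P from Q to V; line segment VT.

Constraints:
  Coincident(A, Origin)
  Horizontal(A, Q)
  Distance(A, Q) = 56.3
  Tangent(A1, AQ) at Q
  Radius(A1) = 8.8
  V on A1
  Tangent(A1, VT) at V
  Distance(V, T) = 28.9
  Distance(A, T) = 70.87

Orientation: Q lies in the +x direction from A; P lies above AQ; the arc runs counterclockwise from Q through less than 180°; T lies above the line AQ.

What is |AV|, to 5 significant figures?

65.777

A is at the origin; A and Q share the same y with |AQ| = 56.3 and Q on the +x side, so Q = (56.300, 0.0000). A1 meets AQ tangentially, so PQ is at right angles to AQ, so P = Q + (0, 8.8) = (56.300, 8.8000). Since PV ⟂ VT (tangency), |PT| = √(8.8² + 28.9²) = 30.210 regardless of where V sits on A1. So T lies on both circle(A, 70.87) and circle(P, 30.210); the above-AQ intersection is T = (59.263, 38.864). V is the foot of the tangent from T: V = (64.929, 10.525).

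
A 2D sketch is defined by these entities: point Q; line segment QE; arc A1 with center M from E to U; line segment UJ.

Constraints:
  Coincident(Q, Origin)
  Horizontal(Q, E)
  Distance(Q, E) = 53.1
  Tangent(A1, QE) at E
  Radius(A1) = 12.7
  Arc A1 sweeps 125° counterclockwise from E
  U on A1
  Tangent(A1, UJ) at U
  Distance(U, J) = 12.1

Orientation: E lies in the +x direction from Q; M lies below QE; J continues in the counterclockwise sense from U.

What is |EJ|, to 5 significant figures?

30.096

Q is at the origin; QE is horizontal with |QE| = 53.1 and E on the +x side, so E = (53.100, 0.0000). The tangent condition forces ME to be normal to QE, so M = E + (0, -12.7) = (53.100, -12.700). On A1, E sits at bearing 90° from M; a 125° counterclockwise sweep puts U at bearing 215°, so U = M + 12.7·(cos 215°, sin 215°) = (42.697, -19.984). Tangency of A1 to UJ means the radius MU is perpendicular to UJ, so UJ runs along (−sin 215°, cos 215°); with |UJ| = 12.1, J = (49.637, -29.896). Then |EJ| = |J − E| = 30.096.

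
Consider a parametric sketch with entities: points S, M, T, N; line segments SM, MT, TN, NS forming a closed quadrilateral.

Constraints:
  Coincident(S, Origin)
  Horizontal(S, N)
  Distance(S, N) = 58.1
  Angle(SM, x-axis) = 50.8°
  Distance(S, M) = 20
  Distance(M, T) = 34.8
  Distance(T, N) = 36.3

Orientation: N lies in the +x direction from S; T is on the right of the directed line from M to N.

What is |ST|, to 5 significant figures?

30.782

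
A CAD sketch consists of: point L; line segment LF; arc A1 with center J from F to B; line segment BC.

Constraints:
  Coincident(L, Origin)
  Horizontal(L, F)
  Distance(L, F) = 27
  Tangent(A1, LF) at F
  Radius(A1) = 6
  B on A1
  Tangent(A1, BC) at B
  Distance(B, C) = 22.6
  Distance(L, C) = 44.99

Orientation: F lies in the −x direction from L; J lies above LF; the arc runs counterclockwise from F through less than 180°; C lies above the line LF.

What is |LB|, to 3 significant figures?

24.1

Checks: L = (0.00, 0.00) ✓; |JB| = 6.000 ✓; ∠(JB, BC) = 90.00° ✓; |BC| = 22.60 ✓; |LC| = 44.99 ✓.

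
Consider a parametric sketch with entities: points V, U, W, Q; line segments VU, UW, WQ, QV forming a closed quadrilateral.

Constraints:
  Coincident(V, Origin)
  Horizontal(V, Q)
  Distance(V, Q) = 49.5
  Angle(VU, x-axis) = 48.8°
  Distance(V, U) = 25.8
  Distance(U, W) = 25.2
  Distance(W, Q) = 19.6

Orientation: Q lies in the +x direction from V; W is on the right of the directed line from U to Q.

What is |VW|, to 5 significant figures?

30.097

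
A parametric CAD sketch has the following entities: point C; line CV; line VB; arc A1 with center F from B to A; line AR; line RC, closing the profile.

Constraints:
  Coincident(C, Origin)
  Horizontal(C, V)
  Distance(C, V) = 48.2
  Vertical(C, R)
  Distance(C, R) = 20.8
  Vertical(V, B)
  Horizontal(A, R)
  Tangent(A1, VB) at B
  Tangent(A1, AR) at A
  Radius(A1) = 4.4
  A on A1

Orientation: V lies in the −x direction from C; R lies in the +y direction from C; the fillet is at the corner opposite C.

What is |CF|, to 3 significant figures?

46.8

C is at the origin; CV is horizontal with |CV| = 48.2 and V on the −x side, so V = (-48.2, 0.00). CR is vertical with |CR| = 20.8 and R on the +y side, so R = (0.00, 20.8). The virtual corner opposite C is at (-48.2, 20.8). Tangency of A1 to VB means the radius FB is perpendicular to VB and since A1 is tangent to AR there, FA ⟂ AR, with radius 4.4, so the center F sits 4.4 in from both sides at F = (-43.8, 16.4). Then |CF| = |F − C| = 46.8.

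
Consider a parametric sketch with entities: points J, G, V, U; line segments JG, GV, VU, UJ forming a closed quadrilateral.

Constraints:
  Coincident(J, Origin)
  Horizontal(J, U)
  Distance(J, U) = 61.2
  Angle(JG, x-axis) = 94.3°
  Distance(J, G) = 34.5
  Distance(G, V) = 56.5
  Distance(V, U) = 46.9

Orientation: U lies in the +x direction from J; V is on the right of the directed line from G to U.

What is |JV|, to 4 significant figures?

25.60

Checks: |GV| = 56.50 ✓; |VU| = 46.90 ✓.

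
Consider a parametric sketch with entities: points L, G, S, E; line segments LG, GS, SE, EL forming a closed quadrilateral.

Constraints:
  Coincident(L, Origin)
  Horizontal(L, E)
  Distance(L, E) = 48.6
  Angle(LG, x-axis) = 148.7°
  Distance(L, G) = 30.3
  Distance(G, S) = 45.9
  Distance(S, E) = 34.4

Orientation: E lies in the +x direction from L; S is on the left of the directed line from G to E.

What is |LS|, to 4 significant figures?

27.48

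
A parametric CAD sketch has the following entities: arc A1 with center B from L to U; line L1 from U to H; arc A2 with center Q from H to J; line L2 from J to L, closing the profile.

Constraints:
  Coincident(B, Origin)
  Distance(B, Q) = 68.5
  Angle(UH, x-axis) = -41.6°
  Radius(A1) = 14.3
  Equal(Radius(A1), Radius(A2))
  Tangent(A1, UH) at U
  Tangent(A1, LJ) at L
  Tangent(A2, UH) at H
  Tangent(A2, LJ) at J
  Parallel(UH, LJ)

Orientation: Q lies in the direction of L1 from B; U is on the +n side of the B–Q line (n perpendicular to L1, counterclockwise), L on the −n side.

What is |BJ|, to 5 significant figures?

69.977

The slot axis is L1's direction at -41.6°, so u = (cos -41.6°, sin -41.6°) = (0.74780, -0.66393) and n = (−sin -41.6°, cos -41.6°) = (0.66393, 0.74780). B is at the origin and Q lies 68.5 along u from B, so Q = 68.5·u = (51.224, -45.479). Tangency of A1 to both parallel lines with radius 14.3 puts U and L at B ± 14.3·n: U = (9.4941, 10.694), L = (-9.4941, -10.694). Equal radii place H and J the same way about Q: H = Q + 14.3·n = (60.718, -34.785), J = Q − 14.3·n = (41.730, -56.172). Then |BJ| = |J − B| = 69.977.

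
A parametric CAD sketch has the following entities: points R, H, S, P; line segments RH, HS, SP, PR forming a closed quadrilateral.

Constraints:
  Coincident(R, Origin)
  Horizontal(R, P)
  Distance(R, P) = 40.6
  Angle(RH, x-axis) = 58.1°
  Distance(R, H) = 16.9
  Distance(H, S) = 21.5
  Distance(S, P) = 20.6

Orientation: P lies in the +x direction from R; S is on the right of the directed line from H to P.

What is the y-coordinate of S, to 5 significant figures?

-3.8598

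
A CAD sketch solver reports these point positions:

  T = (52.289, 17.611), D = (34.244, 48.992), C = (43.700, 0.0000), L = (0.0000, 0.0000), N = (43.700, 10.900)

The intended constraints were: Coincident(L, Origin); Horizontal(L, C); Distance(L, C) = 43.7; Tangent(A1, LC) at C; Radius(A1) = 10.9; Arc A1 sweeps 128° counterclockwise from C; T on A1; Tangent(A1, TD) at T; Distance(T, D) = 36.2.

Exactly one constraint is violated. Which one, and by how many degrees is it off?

Tangent(A1, TD) at T — off by 8.10°.

L = (0.00, 0.00) ✓; L.y = 0.00, C.y = 0.00 ✓; |LC| = 43.70 ✓; ∠(NC, CL) = 90.00° ✓; |NC| = 10.90 ✓; bearing(N→T) − bearing(N→C) = 128.0° ✓; |NT| = 10.90 ✓; ∠(NT, TD) = 98.10° ✗; |TD| = 36.20 ✓.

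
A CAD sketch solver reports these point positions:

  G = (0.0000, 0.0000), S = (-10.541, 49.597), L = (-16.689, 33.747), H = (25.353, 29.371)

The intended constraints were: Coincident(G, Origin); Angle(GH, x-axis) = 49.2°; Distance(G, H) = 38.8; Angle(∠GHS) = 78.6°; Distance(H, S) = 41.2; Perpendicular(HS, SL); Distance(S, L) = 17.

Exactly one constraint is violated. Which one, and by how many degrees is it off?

Perpendicular(HS, SL) — off by 8.20°.

G = (0.00, 0.00) ✓; GH at 49.20° ✓; |GH| = 38.80 ✓; ∠GHS = 78.60° ✓; |HS| = 41.20 ✓; ∠(HS, SL) = 98.20° ✗; |SL| = 17.00 ✓.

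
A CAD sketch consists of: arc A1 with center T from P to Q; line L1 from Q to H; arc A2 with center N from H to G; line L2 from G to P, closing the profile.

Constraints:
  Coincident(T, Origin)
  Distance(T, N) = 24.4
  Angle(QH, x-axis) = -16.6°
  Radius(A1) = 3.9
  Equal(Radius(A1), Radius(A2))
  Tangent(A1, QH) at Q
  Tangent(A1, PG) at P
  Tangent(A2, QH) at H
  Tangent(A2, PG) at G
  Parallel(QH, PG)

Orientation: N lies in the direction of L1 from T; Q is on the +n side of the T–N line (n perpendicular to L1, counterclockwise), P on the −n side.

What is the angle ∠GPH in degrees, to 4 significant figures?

17.73°

Tangency of A1 to both parallel lines with radius 3.9 puts Q and P at T ± 3.9·n: Q = (1.114, 3.737), P = (-1.114, -3.737). Equal radii place H and G the same way about N: H = N + 3.9·n = (24.50, -3.233), G = N − 3.9·n = (22.27, -10.71). Then cos ∠GPH = PG·PH / (|PG||PH|), giving 17.73°.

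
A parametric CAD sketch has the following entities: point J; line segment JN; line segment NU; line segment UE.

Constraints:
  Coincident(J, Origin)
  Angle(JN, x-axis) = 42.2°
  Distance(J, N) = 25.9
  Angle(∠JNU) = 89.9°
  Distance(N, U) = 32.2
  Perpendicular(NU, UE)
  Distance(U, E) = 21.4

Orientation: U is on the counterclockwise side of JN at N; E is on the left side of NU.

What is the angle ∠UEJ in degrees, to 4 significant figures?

97.97°

∠JNU = 89.9°, so NU runs at 42.2° + (180° − 89.9°) = 132.3° from the x-axis; with |NU| = 32.2, U = N + 32.2·(cos 132.3°, sin 132.3°) = (-2.484, 41.21). NU is perpendicular to UE; with |UE| = 21.4 on the left of NU, E = U + 21.4·(-0.7396, -0.6730) = (-18.31, 26.81). Then cos ∠UEJ = EU·EJ / (|EU||EJ|), giving 97.97°.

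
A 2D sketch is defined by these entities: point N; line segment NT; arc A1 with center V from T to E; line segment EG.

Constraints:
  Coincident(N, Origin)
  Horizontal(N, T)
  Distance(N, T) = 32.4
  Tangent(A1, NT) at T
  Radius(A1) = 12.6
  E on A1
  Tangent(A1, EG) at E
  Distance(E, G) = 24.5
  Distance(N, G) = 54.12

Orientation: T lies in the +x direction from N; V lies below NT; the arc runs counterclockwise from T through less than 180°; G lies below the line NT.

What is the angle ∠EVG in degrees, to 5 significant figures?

62.784°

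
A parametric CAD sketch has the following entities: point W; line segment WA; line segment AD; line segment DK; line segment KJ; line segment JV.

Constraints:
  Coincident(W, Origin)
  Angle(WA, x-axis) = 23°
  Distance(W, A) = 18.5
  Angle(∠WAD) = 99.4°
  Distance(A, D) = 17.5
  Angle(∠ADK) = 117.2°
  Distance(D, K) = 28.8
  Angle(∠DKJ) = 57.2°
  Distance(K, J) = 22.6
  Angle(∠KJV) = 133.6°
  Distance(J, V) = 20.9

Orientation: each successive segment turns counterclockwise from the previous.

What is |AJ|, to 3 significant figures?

24.8

W is at the origin; WA runs at 23.0° with length 18.5, so A = (17.0, 7.23). ∠WAD = 99.4° gives AD at 104° from the x-axis; with |AD| = 17.5, D = (12.9, 24.2). ∠ADK = 117.2° gives DK at 166° from the x-axis; with |DK| = 28.8, K = (-15.1, 31.0). ∠DKJ = 57.2° gives KJ at -70.8° from the x-axis; with |KJ| = 22.6, J = (-7.65, 9.67). Then |AJ| = |J − A| = 24.8.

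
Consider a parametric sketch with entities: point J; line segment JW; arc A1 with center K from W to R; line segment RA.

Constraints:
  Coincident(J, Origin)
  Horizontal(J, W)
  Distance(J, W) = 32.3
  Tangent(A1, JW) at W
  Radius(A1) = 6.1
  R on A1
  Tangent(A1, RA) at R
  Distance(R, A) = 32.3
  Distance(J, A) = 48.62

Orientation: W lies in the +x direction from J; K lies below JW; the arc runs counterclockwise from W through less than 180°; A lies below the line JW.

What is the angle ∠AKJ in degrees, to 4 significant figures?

95.39°

Checks: ∠(KW, WJ) = 90.00° ✓; |KW| = 6.100 ✓; |KR| = 6.100 ✓; ∠(KR, RA) = 90.00° ✓; |RA| = 32.30 ✓; |JA| = 48.62 ✓.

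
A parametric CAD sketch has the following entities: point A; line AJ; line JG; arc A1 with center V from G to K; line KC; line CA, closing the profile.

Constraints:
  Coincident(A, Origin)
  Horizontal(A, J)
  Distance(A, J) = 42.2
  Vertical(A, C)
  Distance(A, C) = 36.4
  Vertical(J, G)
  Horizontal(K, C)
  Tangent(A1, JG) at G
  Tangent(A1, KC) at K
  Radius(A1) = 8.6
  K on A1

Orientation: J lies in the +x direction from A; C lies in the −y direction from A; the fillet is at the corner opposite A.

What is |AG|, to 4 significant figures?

50.53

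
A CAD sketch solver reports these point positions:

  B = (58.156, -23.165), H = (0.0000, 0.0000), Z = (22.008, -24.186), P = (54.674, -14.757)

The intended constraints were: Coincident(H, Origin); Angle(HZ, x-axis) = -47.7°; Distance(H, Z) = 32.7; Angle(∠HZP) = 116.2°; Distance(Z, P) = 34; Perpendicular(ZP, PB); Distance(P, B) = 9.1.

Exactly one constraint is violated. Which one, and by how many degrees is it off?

Perpendicular(ZP, PB) — off by 6.40°.

H = (0.00, 0.00) ✓; HZ at -47.70° ✓; |HZ| = 32.70 ✓; ∠HZP = 116.2° ✓; |ZP| = 34.00 ✓; ∠(ZP, PB) = 83.60° ✗; |PB| = 9.100 ✓.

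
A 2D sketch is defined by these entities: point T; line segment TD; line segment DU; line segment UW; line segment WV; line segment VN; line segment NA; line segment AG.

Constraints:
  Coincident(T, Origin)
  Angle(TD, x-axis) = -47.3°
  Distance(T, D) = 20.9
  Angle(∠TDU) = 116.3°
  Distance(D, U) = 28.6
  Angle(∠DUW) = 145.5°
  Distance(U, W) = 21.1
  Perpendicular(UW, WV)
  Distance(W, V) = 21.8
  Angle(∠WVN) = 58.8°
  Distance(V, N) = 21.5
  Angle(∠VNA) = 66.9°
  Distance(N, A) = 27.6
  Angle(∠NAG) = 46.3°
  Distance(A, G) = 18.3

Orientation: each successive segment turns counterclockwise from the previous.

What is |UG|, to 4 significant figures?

25.89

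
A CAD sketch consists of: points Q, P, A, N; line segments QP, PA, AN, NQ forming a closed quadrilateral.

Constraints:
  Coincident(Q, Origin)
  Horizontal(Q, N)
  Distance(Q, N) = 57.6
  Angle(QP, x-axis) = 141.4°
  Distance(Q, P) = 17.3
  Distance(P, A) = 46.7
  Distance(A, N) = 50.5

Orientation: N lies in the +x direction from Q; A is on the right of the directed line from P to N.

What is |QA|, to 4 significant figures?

30.25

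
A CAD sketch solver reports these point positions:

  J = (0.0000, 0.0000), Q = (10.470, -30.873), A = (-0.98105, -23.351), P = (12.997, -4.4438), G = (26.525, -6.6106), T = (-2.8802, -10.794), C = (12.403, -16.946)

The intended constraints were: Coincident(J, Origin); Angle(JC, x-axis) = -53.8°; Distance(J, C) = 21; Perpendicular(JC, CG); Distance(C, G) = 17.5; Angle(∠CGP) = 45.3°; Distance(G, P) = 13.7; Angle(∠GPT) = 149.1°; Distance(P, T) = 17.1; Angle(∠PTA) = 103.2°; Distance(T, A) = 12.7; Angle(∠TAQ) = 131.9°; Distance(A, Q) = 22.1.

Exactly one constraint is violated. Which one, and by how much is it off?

Distance(A, Q) = 22.1 — off by 8.40.

J = (0.00, 0.00) ✓; JC at -53.80° ✓; |JC| = 21.00 ✓; ∠(JC, CG) = 90.00° ✓; |CG| = 17.50 ✓; ∠CGP = 45.30° ✓; |GP| = 13.70 ✓; ∠GPT = 149.1° ✓; |PT| = 17.10 ✓; ∠PTA = 103.2° ✓; |TA| = 12.70 ✓; ∠TAQ = 131.9° ✓; |AQ| = 13.70 ✗.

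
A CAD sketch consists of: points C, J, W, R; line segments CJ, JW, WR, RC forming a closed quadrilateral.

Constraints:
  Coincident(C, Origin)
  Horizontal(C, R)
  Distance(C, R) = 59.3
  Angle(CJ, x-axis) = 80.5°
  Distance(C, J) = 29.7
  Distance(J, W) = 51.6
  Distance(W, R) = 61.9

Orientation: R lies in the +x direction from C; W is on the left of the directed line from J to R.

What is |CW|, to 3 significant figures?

76.0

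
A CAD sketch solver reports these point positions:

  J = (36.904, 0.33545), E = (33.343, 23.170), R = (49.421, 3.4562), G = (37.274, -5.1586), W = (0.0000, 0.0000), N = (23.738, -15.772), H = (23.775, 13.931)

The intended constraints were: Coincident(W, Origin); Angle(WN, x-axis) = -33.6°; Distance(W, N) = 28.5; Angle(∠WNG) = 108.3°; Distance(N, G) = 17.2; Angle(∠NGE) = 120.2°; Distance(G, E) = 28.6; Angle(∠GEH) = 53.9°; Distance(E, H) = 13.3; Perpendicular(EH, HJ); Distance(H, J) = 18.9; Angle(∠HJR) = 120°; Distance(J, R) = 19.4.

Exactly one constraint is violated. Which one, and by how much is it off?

Distance(J, R) = 19.4 — off by 6.50.

W = (0.00, 0.00) ✓; WN at -33.60° ✓; |WN| = 28.50 ✓; ∠WNG = 108.3° ✓; |NG| = 17.20 ✓; ∠NGE = 120.2° ✓; |GE| = 28.60 ✓; ∠GEH = 53.90° ✓; |EH| = 13.30 ✓; ∠(EH, HJ) = 90.00° ✓; |HJ| = 18.90 ✓; ∠HJR = 120.0° ✓; |JR| = 12.90 ✗.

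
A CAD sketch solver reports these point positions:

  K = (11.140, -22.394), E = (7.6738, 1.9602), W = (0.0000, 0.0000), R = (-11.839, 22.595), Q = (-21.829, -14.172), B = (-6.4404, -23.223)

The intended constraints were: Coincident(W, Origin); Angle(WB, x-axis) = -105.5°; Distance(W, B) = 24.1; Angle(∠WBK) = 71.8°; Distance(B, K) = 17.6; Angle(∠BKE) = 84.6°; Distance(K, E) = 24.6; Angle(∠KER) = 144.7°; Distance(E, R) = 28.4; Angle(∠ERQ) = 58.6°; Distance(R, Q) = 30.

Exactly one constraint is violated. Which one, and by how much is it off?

Distance(R, Q) = 30 — off by 8.10.

W = (0.00, 0.00) ✓; WB at -105.5° ✓; |WB| = 24.10 ✓; ∠WBK = 71.80° ✓; |BK| = 17.60 ✓; ∠BKE = 84.60° ✓; |KE| = 24.60 ✓; ∠KER = 144.7° ✓; |ER| = 28.40 ✓; ∠ERQ = 58.60° ✓; |RQ| = 38.10 ✗.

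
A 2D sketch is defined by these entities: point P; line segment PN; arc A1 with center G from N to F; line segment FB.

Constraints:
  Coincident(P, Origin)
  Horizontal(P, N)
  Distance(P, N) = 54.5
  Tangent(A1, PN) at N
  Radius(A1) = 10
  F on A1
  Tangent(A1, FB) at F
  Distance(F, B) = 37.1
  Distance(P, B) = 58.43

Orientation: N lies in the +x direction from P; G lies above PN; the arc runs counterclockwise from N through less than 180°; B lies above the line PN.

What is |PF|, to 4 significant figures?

64.23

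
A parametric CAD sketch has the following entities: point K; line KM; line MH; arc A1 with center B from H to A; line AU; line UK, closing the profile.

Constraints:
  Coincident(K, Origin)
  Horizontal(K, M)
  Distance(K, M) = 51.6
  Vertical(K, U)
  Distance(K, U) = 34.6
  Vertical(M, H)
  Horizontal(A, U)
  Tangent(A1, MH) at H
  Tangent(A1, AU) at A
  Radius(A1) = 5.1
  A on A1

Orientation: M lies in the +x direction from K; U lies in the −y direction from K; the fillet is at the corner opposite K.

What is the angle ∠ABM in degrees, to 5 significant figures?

170.19°

K is at the origin; KM is horizontal with |KM| = 51.6 and M on the +x side, so M = (51.600, 0.0000). K and U share the same x with |KU| = 34.6 and U on the −y side, so U = (0.0000, -34.600). The virtual corner opposite K is at (51.600, -34.600). Since A1 is tangent to MH there, BH ⟂ MH and since A1 is tangent to AU there, BA ⟂ AU, with radius 5.1, so the center B sits 5.1 in from both sides at B = (46.500, -29.500). That places the tangent points at H = (51.600, -29.500) on MH and A = (46.500, -34.600) on AU. Then cos ∠ABM = BA·BM / (|BA||BM|), giving 170.19°.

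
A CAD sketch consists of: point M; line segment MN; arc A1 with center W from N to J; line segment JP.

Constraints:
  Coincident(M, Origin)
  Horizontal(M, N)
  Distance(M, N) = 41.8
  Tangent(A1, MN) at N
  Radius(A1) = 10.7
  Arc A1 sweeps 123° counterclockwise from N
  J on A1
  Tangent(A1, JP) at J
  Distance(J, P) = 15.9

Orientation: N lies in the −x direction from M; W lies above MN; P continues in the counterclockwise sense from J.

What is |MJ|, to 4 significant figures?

36.75

M is at the origin; M and N share the same y with |MN| = 41.8 and N on the −x side, so N = (-41.80, 0.000). A1 meets MN tangentially, so WN is at right angles to MN, so W = N + (0, 10.7) = (-41.80, 10.70). On A1, N sits at bearing -90° from W; a 123° counterclockwise sweep puts J at bearing 33°, so J = W + 10.7·(cos 33°, sin 33°) = (-32.83, 16.53). Then |MJ| = |J − M| = 36.75.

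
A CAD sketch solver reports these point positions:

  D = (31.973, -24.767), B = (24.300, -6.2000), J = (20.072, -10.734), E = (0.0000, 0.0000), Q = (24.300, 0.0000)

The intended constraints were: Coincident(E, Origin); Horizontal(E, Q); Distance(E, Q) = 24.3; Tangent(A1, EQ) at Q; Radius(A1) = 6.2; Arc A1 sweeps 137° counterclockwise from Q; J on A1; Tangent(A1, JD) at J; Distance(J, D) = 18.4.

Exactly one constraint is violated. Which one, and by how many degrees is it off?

Tangent(A1, JD) at J — off by 6.70°.

E = (0.00, 0.00) ✓; E.y = 0.00, Q.y = 0.00 ✓; |EQ| = 24.30 ✓; ∠(BQ, QE) = 90.00° ✓; |BQ| = 6.200 ✓; bearing(B→J) − bearing(B→Q) = 137.0° ✓; |BJ| = 6.199 ✓; ∠(BJ, JD) = 96.70° ✗; |JD| = 18.40 ✓.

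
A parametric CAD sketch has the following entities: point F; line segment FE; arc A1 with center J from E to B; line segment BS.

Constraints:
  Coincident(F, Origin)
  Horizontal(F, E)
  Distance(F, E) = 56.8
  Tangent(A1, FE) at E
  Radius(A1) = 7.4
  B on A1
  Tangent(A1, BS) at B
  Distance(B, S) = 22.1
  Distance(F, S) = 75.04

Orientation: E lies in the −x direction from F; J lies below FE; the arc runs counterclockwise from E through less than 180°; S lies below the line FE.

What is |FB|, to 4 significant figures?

64.11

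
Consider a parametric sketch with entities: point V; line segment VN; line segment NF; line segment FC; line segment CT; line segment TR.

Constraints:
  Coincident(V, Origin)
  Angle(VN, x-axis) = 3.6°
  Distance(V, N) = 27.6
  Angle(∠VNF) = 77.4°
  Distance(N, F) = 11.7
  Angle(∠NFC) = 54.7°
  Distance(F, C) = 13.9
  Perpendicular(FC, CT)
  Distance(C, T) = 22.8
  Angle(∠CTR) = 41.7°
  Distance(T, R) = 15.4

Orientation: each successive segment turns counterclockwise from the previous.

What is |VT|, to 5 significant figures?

35.593

∠NFC = 54.7° gives FC at -128.50° from the x-axis; with |FC| = 13.9, C = (15.628, 2.0902). The perpendicularity gives CT at right angles to FC, so CT runs at -38.500°; with |CT| = 22.8, T = (33.472, -12.103). Then |VT| = |T − V| = 35.593.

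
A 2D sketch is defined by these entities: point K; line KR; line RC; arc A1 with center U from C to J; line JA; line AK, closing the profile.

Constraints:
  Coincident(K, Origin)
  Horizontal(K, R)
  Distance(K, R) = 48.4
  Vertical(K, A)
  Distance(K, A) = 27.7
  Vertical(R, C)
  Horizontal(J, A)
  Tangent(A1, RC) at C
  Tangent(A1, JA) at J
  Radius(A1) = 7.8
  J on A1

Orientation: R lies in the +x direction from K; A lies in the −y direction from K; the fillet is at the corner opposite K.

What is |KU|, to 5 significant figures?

45.215

K is at the origin; K and R share the same y with |KR| = 48.4 and R on the +x side, so R = (48.400, 0.0000). K and A share the same x with |KA| = 27.7 and A on the −y side, so A = (0.0000, -27.700). The virtual corner opposite K is at (48.400, -27.700). A1 meets RC tangentially, so UC is at right angles to RC and the tangent condition forces UJ to be normal to JA, with radius 7.8, so the center U sits 7.8 in from both sides at U = (40.600, -19.900). Then |KU| = |U − K| = 45.215.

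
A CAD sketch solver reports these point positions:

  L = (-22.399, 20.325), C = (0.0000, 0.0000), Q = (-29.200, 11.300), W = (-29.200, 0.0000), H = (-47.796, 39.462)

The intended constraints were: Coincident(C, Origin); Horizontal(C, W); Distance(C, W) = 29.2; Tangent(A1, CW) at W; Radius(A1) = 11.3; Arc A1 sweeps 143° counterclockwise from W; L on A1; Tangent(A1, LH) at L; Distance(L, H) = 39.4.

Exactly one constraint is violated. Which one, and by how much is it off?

Distance(L, H) = 39.4 — off by 7.60.

C = (0.00, 0.00) ✓; C.y = 0.00, W.y = 0.00 ✓; |CW| = 29.20 ✓; ∠(QW, WC) = 90.00° ✓; |QW| = 11.30 ✓; bearing(Q→L) − bearing(Q→W) = 143.0° ✓; |QL| = 11.30 ✓; ∠(QL, LH) = 90.00° ✓; |LH| = 31.80 ✗.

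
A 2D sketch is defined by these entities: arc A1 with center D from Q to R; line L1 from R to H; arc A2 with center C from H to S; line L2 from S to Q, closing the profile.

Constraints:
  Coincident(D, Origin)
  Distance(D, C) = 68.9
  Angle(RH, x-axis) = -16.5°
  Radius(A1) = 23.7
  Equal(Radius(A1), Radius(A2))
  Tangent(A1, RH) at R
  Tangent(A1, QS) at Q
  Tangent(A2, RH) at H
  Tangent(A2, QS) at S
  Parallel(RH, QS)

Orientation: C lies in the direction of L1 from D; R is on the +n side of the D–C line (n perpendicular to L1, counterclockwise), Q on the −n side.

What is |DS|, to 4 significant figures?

72.86

The slot axis is L1's direction at -16.5°, so u = (cos -16.5°, sin -16.5°) = (0.9588, -0.2840) and n = (−sin -16.5°, cos -16.5°) = (0.2840, 0.9588). D is at the origin and C lies 68.9 along u from D, so C = 68.9·u = (66.06, -19.57). Tangency of A1 to both parallel lines with radius 23.7 puts R and Q at D ± 23.7·n: R = (6.731, 22.72), Q = (-6.731, -22.72). Equal radii place H and S the same way about C: H = C + 23.7·n = (72.79, 3.155), S = C − 23.7·n = (59.33, -42.29). Then |DS| = |S − D| = 72.86.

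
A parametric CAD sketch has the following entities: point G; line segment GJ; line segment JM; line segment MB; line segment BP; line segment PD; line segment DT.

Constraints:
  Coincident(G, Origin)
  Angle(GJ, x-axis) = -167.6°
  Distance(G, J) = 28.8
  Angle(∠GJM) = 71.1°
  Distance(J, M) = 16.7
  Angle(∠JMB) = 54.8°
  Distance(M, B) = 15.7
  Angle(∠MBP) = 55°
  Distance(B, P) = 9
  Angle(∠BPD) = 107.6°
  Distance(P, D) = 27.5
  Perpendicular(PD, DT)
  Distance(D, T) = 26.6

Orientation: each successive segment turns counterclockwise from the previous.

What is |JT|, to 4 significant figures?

43.50

G is at the origin; GJ runs at -167.6° with length 28.8, so J = (-28.13, -6.184). ∠GJM = 71.1° gives JM at -58.70° from the x-axis; with |JM| = 16.7, M = (-19.45, -20.45). ∠JMB = 54.8° gives MB at 66.50° from the x-axis; with |MB| = 15.7, B = (-13.19, -6.056). ∠MBP = 55.0° gives BP at -168.5° from the x-axis; with |BP| = 9.0, P = (-22.01, -7.850). ∠BPD = 107.6° gives PD at -96.10° from the x-axis; with |PD| = 27.5, D = (-24.93, -35.19). The perpendicularity gives DT at right angles to PD, so DT runs at -6.100°; with |DT| = 26.6, T = (1.516, -38.02). Then |JT| = |T − J| = 43.50.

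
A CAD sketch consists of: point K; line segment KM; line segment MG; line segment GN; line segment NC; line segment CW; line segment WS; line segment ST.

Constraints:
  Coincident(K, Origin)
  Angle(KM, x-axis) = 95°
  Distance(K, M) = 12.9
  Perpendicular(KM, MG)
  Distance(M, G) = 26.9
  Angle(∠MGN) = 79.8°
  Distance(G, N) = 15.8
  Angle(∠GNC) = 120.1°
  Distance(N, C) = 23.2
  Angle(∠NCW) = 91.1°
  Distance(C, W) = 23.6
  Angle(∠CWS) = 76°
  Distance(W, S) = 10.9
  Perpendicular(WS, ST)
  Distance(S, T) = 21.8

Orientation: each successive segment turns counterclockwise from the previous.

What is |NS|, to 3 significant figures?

24.9

K is at the origin; KM runs at 95.0° with length 12.9, so M = (-1.12, 12.9). KM ⟂ MG, so MG runs at -175°; with |MG| = 26.9, G = (-27.9, 10.5). ∠MGN = 79.8° gives GN at -74.8° from the x-axis; with |GN| = 15.8, N = (-23.8, -4.74). ∠GNC = 120.1° gives NC at -14.9° from the x-axis; with |NC| = 23.2, C = (-1.36, -10.7). ∠NCW = 91.1° gives CW at 74.0° from the x-axis; with |CW| = 23.6, W = (5.15, 12.0). ∠CWS = 76.0° gives WS at 178° from the x-axis; with |WS| = 10.9, S = (-5.75, 12.4). Then |NS| = |S − N| = 24.9.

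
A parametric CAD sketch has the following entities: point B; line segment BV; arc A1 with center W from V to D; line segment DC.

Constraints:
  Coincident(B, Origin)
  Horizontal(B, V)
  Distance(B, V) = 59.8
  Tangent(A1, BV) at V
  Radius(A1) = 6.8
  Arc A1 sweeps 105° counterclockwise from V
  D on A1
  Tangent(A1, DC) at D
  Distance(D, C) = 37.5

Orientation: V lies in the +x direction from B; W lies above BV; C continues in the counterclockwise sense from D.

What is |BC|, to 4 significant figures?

72.22

On A1, V sits at bearing -90° from W; a 105° counterclockwise sweep puts D at bearing 15°, so D = W + 6.8·(cos 15°, sin 15°) = (66.37, 8.560). Since A1 is tangent to DC there, WD ⟂ DC, so DC runs along (−sin 15°, cos 15°); with |DC| = 37.5, C = (56.66, 44.78). Then |BC| = |C − B| = 72.22.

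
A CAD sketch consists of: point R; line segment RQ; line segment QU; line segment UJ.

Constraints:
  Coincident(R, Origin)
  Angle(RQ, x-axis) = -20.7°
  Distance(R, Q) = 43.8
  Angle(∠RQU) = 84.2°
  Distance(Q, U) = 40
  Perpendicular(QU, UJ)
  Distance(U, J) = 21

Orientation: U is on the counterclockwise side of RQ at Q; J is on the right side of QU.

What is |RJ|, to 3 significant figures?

73.7

∠RQU = 84.2°, so QU runs at -20.7° + (180° − 84.2°) = 75.1° from the x-axis; with |QU| = 40.0, U = Q + 40.0·(cos 75.1°, sin 75.1°) = (51.3, 23.2). The perpendicularity gives UJ at right angles to QU; with |UJ| = 21.0 on the right of QU, J = U + 21.0·(0.966, -0.257) = (71.6, 17.8). Then |RJ| = |J − R| = 73.7.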